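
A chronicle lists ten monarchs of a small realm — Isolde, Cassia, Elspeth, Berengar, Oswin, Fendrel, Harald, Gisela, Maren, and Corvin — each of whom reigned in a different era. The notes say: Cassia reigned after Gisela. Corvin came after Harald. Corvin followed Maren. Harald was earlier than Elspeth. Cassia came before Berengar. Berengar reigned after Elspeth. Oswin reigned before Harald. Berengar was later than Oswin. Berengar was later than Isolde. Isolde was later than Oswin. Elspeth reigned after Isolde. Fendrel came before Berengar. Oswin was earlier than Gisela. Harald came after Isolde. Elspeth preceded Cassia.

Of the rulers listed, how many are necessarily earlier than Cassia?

Directly stated before Cassia: Elspeth and Gisela.
Harald reaches Cassia via Harald → Elspeth → Cassia.
Isolde reaches Cassia via Isolde → Elspeth → Cassia.
Oswin reaches Cassia via Oswin → Gisela → Cassia.
That's Elspeth, Gisela, Harald, Isolde, and Oswin — 5 in all.

5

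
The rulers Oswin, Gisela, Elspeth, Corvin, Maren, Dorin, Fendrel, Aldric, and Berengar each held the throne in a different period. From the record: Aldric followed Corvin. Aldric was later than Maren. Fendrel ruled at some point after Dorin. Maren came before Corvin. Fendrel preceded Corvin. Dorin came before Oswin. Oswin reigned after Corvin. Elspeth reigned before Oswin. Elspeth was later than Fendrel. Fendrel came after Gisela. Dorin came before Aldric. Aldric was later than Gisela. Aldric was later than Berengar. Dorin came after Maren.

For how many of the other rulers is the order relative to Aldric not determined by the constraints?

2

Forced before Aldric: Berengar, Corvin, Dorin, Fendrel, Gisela, and Maren.
That leaves Elspeth and Oswin with no forced order relative to Aldric — 2.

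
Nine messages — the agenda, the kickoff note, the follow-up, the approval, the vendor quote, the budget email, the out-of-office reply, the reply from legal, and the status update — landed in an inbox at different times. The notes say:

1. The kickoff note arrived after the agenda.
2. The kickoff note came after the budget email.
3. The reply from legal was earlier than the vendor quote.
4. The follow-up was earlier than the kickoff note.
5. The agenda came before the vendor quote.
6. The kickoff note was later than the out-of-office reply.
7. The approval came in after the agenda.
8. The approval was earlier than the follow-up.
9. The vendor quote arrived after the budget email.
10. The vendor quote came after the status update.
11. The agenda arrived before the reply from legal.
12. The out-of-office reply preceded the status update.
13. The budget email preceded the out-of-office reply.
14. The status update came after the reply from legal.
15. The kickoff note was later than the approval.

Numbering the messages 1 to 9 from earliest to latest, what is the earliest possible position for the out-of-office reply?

The budget email must come before the out-of-office reply — 1 forced predecessor.
Nothing else is forced ahead of the out-of-office reply, so its earliest slot is position 1 + 1 = 2.

2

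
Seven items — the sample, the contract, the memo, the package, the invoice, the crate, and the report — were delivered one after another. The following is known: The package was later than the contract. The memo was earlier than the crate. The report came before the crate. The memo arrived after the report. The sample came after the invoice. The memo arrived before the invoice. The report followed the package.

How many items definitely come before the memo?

Directly stated before the memo: the report.
The contract reaches the memo via the contract → the package → the report → the memo.
The package reaches the memo via the package → the report → the memo.
No chain forces the crate (or any of the others) ahead of the memo.
That's the contract, the package, and the report — 3 in all.

3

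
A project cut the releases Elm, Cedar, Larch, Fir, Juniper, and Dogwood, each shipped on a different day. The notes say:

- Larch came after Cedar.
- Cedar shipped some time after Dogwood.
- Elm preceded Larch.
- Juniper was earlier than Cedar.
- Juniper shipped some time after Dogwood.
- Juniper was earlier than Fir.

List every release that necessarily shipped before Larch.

Cedar, Dogwood, Elm, Juniper

Directly stated before Larch: Cedar and Elm.
Dogwood reaches Larch via Dogwood → Cedar → Larch.
Juniper reaches Larch via Juniper → Cedar → Larch.
No chain forces Fir ahead of Larch.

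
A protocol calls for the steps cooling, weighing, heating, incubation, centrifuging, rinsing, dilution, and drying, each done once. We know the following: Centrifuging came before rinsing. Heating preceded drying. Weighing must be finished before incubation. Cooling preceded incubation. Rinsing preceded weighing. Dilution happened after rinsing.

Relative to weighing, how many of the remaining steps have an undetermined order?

Forced before weighing: centrifuging and rinsing; forced after weighing: incubation.
That leaves cooling, dilution, drying, and heating with no forced order relative to weighing — 4.

4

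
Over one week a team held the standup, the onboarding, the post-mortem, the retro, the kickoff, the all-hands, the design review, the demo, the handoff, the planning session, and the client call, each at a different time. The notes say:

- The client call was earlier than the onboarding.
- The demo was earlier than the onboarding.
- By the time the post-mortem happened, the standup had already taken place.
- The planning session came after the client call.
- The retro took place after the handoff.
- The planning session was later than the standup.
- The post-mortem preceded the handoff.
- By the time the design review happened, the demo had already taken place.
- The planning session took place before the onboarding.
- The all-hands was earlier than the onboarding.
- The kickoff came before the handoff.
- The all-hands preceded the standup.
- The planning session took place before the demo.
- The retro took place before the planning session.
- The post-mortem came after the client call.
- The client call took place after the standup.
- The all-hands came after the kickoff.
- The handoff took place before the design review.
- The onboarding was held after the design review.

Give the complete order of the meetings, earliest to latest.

The constraints fix every adjacent pair, so only one ordering works:
the kickoff → the all-hands → the standup → the client call → the post-mortem → the handoff → the retro → the planning session → the demo → the design review → the onboarding.

the kickoff, the all-hands, the standup, the client call, the post-mortem, the handoff, the retro, the planning session, the demo, the design review, the onboarding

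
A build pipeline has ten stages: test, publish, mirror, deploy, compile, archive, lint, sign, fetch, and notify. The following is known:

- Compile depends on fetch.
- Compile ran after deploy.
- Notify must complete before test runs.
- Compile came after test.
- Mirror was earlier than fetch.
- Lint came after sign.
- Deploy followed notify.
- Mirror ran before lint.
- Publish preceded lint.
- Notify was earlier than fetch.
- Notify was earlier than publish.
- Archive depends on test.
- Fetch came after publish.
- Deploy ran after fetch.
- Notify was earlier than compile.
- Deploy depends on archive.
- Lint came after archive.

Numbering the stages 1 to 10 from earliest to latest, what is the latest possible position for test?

Test must come before archive, compile, deploy, and lint — 4 stages forced after it.
Everything else can be placed before test in some valid order, so test can sit as late as position 10 − 4 = 6.

6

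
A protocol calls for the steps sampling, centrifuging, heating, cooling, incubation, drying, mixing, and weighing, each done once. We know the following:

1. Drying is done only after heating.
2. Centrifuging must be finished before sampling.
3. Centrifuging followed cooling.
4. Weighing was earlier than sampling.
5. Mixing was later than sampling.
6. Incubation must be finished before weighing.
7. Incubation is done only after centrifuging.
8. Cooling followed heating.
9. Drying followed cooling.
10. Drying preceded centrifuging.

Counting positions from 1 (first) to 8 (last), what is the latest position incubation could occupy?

5

Incubation must come before mixing, sampling, and weighing — 3 steps forced after it.
Everything else can be placed before incubation in some valid order, so incubation can sit as late as position 8 − 3 = 5.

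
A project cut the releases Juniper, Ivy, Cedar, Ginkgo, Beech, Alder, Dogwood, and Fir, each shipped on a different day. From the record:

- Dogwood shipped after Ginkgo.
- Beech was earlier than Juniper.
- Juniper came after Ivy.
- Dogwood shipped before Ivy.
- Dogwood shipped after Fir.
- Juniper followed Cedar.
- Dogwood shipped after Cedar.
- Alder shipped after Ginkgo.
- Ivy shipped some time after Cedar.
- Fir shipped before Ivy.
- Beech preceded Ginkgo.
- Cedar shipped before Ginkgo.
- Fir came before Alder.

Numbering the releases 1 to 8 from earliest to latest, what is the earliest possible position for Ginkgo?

3

Beech and Cedar must both come before Ginkgo — 2 forced predecessors.
Nothing else is forced ahead of Ginkgo, so its earliest slot is position 2 + 1 = 3.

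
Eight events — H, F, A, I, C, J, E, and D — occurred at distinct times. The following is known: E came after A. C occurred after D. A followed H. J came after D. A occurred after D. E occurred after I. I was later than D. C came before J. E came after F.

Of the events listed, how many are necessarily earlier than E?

5

Directly stated before E: A, F, and I.
D reaches E via D → I → E.
H reaches E via H → A → E.
No chain forces C (or any of the others) ahead of E.
That's A, D, F, H, and I — 5 in all.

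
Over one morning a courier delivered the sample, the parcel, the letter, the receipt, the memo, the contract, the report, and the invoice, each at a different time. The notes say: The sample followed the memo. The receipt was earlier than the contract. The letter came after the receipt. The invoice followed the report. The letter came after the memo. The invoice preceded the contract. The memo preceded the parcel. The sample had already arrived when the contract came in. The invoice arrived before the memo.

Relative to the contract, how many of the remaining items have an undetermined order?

2

Forced before the contract: the invoice, the memo, the receipt, the report, and the sample.
That leaves the letter and the parcel with no forced order relative to the contract — 2.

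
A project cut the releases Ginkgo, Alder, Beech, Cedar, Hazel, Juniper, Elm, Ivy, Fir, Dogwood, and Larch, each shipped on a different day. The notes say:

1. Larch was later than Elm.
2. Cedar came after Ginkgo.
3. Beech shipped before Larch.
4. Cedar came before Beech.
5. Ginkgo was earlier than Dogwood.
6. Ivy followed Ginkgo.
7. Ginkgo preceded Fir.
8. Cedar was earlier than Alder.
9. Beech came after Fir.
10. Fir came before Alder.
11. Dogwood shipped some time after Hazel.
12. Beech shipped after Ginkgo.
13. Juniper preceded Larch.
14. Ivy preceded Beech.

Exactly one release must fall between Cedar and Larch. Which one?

Tracing the constraints gives Cedar → Beech → Larch, so Beech sits after Cedar and before Larch.
No other release is forced both after Cedar and before Larch.

Beech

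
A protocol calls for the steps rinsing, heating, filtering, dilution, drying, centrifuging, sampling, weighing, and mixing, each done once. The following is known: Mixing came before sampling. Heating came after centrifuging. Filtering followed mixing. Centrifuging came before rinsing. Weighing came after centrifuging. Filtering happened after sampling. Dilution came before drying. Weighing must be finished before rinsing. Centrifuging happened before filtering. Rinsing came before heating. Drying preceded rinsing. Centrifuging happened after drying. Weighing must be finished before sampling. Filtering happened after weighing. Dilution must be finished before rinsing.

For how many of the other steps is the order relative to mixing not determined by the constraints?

6

Forced after mixing: filtering and sampling.
That leaves centrifuging, dilution, drying, heating, rinsing, and weighing with no forced order relative to mixing — 6.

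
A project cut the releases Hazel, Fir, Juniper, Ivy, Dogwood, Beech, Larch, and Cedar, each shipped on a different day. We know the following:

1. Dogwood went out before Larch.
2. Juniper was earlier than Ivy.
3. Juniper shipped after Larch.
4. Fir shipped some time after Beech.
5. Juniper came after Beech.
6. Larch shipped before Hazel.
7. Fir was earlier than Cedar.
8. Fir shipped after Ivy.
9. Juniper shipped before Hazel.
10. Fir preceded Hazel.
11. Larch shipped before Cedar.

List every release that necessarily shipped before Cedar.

Directly stated before Cedar: Fir and Larch.
Beech reaches Cedar via Beech → Fir → Cedar.
Dogwood reaches Cedar via Dogwood → Larch → Cedar.
Ivy reaches Cedar via Ivy → Fir → Cedar.
Likewise Juniper reaches Cedar by chaining the stated constraints.
No chain forces Hazel ahead of Cedar.

Beech, Dogwood, Fir, Ivy, Juniper, Larch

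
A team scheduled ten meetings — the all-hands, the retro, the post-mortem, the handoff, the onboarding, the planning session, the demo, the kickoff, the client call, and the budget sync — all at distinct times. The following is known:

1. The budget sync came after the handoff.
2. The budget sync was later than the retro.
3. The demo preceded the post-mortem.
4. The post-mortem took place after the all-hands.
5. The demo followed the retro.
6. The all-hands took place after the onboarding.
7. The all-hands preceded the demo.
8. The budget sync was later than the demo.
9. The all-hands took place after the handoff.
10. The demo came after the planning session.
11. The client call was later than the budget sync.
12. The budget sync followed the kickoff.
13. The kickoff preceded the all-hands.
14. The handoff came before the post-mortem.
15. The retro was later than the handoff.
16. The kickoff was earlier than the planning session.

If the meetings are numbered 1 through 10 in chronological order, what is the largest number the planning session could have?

The planning session must come before the budget sync, the client call, the demo, and the post-mortem — 4 meetings forced after it.
Everything else can be placed before the planning session in some valid order, so the planning session can sit as late as position 10 − 4 = 6.

6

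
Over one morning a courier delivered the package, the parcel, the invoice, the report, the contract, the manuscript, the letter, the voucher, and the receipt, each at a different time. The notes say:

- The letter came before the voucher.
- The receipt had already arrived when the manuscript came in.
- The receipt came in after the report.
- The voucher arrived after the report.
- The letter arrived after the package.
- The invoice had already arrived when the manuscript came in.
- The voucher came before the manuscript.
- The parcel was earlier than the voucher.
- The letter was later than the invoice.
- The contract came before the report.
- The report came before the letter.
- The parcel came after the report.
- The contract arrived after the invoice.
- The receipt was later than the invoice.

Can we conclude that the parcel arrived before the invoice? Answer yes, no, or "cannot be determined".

Tracing the constraints gives the invoice → the contract → the report → the parcel, so the invoice must come before the parcel.
That means the parcel cannot be before the invoice.

no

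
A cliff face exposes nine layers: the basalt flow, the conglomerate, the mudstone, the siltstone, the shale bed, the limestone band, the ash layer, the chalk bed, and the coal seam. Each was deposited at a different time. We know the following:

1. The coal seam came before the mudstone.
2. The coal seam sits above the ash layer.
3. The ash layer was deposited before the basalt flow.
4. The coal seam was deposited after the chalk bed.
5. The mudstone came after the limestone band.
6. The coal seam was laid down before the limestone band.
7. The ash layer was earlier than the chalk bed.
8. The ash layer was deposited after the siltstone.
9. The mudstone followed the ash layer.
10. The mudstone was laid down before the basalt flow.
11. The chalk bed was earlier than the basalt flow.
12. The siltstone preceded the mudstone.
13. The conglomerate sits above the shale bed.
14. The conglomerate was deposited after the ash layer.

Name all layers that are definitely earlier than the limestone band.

the ash layer, the chalk bed, the coal seam, the siltstone

Directly stated before the limestone band: the coal seam.
The ash layer reaches the limestone band via the ash layer → the coal seam → the limestone band.
The chalk bed reaches the limestone band via the chalk bed → the coal seam → the limestone band.
The siltstone reaches the limestone band via the siltstone → the ash layer → the coal seam → the limestone band.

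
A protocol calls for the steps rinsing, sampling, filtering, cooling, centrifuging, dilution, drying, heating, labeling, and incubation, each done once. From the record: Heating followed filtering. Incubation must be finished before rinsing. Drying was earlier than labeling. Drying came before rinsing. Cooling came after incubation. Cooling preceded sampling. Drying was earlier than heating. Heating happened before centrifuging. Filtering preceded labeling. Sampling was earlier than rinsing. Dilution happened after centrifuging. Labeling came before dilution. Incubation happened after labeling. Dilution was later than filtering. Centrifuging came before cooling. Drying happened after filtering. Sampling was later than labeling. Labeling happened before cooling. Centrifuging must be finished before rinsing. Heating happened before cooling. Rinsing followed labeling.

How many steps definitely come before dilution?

Directly stated before dilution: centrifuging, filtering, and labeling.
Drying reaches dilution via drying → labeling → dilution.
Heating reaches dilution via heating → centrifuging → dilution.
No chain forces rinsing (or any of the others) ahead of dilution.
That's centrifuging, drying, filtering, heating, and labeling — 5 in all.

5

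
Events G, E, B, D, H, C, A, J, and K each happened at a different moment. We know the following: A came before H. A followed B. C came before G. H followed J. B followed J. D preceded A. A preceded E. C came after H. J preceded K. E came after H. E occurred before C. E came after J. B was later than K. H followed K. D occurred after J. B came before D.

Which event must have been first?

J has a chain of constraints placing it before every other event, so J must be first.

J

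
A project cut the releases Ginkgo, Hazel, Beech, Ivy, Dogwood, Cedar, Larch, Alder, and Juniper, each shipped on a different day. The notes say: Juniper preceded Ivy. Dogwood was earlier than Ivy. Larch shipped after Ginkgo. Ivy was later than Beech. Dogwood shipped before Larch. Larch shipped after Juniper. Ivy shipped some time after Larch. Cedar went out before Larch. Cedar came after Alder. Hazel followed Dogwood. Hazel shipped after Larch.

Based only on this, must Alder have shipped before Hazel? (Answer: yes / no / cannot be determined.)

Chain the constraints: Alder → Cedar → Larch → Hazel. Each link is directly stated, so Alder comes before Hazel.

yes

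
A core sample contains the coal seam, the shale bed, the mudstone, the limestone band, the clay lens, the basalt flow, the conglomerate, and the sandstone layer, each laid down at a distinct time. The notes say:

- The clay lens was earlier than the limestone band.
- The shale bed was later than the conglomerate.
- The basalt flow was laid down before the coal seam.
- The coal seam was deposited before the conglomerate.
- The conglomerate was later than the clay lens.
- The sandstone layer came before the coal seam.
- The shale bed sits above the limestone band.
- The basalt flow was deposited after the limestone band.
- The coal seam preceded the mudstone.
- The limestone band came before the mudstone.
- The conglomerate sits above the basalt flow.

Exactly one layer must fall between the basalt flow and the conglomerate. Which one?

the coal seam

Tracing the constraints gives the basalt flow → the coal seam → the conglomerate, so the coal seam sits after the basalt flow and before the conglomerate.
No other layer is forced both after the basalt flow and before the conglomerate.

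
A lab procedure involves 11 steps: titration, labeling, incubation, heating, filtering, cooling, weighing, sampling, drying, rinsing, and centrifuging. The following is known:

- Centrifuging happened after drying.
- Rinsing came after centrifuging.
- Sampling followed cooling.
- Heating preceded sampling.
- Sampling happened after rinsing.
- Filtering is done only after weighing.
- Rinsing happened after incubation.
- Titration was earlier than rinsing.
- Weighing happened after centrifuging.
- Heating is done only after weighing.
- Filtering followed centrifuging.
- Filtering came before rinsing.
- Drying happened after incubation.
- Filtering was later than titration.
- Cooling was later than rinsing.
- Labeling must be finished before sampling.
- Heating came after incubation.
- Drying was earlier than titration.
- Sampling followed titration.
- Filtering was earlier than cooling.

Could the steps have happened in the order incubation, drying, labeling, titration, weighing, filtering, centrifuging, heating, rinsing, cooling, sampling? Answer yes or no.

The constraints require centrifuging before filtering, but in the proposed sequence filtering appears ahead of centrifuging. That one violation is enough.

no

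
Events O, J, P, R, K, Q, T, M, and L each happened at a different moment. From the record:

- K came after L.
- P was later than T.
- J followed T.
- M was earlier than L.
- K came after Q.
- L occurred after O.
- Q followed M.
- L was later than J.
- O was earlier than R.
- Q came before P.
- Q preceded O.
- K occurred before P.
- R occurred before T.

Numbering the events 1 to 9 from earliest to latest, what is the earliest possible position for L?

7

J, M, O, Q, R, and T must all come before L — 6 forced predecessors.
Nothing else is forced ahead of L, so its earliest slot is position 6 + 1 = 7.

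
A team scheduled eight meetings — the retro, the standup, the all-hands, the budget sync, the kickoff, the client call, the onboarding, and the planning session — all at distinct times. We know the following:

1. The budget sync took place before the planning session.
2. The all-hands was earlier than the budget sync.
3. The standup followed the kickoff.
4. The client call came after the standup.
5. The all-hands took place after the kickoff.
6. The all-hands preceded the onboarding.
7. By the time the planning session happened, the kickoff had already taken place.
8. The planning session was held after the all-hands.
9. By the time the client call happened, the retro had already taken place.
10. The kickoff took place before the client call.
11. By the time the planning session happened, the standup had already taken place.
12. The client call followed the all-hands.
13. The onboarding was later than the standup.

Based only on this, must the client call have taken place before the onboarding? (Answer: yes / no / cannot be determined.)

cannot be determined

No chain of stated constraints runs from the client call to the onboarding, and none runs from the onboarding to the client call either.
So the relative order of the client call and the onboarding is not fixed by the given facts.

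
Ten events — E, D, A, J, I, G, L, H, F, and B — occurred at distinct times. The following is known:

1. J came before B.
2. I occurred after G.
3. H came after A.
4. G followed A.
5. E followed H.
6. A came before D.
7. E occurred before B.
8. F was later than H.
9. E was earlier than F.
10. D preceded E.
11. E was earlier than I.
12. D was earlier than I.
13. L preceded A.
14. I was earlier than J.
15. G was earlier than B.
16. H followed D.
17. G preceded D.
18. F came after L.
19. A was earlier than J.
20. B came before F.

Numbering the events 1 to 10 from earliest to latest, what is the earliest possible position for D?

4

A, G, and L must all come before D — 3 forced predecessors.
Nothing else is forced ahead of D, so its earliest slot is position 3 + 1 = 4.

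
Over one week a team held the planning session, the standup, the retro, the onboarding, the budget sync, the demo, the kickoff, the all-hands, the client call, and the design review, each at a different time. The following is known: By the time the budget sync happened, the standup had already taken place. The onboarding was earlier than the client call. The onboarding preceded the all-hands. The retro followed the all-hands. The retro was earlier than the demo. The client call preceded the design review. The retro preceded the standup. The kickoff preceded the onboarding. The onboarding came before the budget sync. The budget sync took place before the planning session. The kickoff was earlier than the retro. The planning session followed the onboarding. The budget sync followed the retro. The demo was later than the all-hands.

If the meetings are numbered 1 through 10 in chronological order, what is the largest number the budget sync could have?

9

The budget sync must come before the planning session — 1 meeting forced after it.
Everything else can be placed before the budget sync in some valid order, so the budget sync can sit as late as position 10 − 1 = 9.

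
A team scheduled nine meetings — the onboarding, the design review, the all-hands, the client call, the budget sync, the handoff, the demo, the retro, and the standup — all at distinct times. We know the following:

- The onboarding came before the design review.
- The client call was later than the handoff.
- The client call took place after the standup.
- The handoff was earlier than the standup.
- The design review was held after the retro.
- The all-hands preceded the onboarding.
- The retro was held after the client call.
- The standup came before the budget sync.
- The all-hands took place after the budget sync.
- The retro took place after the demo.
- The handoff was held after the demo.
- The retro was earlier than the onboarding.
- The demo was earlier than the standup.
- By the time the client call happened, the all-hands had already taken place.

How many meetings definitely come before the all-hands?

4

Directly stated before the all-hands: the budget sync.
The demo reaches the all-hands via the demo → the standup → the budget sync → the all-hands.
The handoff reaches the all-hands via the handoff → the standup → the budget sync → the all-hands.
The standup reaches the all-hands via the standup → the budget sync → the all-hands.
No chain forces the onboarding (or any of the others) ahead of the all-hands.
That's the budget sync, the demo, the handoff, and the standup — 4 in all.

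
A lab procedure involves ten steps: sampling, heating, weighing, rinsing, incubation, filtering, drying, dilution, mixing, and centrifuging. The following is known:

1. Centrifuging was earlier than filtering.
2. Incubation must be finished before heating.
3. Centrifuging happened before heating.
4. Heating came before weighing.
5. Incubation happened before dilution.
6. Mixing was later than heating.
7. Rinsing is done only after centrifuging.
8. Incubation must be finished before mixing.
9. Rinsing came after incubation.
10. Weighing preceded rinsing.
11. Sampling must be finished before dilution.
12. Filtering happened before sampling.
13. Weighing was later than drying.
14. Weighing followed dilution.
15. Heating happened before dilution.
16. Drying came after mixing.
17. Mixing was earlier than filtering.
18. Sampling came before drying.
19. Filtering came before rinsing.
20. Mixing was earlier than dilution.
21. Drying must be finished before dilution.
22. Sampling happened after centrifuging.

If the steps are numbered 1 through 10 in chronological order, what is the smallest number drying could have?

Centrifuging, filtering, heating, incubation, mixing, and sampling must all come before drying — 6 forced predecessors.
Nothing else is forced ahead of drying, so its earliest slot is position 6 + 1 = 7.

7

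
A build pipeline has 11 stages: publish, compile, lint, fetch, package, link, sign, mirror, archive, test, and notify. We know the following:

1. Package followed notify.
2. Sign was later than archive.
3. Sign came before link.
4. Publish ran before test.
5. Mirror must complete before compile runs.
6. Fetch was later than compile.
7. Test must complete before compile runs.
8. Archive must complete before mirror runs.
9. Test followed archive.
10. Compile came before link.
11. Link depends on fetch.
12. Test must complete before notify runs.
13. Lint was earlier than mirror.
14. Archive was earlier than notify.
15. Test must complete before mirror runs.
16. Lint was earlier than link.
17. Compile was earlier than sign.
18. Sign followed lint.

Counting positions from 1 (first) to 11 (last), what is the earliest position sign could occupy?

7

Archive, compile, lint, mirror, publish, and test must all come before sign — 6 forced predecessors.
Nothing else is forced ahead of sign, so its earliest slot is position 6 + 1 = 7.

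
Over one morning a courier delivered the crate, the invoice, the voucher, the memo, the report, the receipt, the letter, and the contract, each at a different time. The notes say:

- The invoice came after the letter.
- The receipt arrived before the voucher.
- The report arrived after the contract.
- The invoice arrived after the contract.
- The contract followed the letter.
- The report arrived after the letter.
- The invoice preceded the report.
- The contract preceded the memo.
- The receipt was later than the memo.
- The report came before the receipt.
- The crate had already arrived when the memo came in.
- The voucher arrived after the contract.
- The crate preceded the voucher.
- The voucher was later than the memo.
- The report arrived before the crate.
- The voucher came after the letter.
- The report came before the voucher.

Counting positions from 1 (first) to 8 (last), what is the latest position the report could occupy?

The report must come before the crate, the memo, the receipt, and the voucher — 4 items forced after it.
Everything else can be placed before the report in some valid order, so the report can sit as late as position 8 − 4 = 4.

4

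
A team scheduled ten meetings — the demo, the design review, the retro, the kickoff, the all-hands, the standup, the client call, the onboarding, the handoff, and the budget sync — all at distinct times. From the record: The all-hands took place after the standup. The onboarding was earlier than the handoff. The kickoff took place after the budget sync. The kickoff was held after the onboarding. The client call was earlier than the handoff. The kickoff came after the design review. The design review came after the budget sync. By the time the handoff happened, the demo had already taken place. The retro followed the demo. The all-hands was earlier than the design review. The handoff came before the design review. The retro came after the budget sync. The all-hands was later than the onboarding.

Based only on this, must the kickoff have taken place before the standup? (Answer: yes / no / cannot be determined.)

no

Tracing the constraints gives the standup → the all-hands → the design review → the kickoff, so the standup must come before the kickoff.
That means the kickoff cannot be before the standup.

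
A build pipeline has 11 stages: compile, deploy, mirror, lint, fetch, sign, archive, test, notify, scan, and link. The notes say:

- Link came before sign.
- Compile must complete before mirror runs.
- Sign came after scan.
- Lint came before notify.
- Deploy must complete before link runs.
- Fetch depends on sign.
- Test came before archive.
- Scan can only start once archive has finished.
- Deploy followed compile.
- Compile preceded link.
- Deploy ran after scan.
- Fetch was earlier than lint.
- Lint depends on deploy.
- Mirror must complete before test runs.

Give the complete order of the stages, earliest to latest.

compile, mirror, test, archive, scan, deploy, link, sign, fetch, lint, notify

The constraints fix every adjacent pair, so only one ordering works:
compile → mirror → test → archive → scan → deploy → link → sign → fetch → lint → notify.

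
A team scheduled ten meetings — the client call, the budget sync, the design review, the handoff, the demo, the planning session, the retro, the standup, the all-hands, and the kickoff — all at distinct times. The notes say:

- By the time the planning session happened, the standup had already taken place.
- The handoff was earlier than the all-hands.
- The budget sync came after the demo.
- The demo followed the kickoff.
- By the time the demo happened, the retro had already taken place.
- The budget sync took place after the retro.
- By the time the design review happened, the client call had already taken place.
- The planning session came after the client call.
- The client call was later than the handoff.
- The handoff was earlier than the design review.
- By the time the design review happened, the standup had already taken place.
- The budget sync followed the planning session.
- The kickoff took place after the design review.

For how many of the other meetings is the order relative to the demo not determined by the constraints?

Forced before the demo: the client call, the design review, the handoff, the kickoff, the retro, and the standup; forced after the demo: the budget sync.
That leaves the all-hands and the planning session with no forced order relative to the demo — 2.

2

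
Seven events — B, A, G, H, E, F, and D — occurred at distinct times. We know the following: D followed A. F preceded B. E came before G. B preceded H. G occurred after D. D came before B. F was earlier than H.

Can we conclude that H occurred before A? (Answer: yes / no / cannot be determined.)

Tracing the constraints gives A → D → B → H, so A must come before H.
That means H cannot be before A.

no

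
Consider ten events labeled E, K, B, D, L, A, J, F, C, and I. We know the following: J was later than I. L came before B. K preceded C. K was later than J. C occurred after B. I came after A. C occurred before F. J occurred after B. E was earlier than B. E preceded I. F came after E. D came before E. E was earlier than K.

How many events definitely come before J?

Directly stated before J: B and I.
A reaches J via A → I → J.
D reaches J via D → E → I → J.
E reaches J via E → I → J.
Likewise L reaches J by chaining the stated constraints.
No chain forces C (or any of the others) ahead of J.
That's A, B, D, E, I, and L — 6 in all.

6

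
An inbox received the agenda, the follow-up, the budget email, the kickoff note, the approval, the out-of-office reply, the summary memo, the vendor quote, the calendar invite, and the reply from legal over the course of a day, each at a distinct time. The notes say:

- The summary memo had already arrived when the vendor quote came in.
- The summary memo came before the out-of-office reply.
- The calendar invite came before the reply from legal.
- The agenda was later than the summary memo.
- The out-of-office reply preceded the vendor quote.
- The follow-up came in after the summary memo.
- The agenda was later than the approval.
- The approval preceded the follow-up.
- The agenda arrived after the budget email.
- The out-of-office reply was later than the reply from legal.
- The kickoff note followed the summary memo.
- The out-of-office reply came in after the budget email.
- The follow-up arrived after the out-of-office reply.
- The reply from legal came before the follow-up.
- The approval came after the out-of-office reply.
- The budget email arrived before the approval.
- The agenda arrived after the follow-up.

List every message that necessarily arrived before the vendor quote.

Directly stated before the vendor quote: the out-of-office reply and the summary memo.
The budget email reaches the vendor quote via the budget email → the out-of-office reply → the vendor quote.
The calendar invite reaches the vendor quote via the calendar invite → the reply from legal → the out-of-office reply → the vendor quote.
The reply from legal reaches the vendor quote via the reply from legal → the out-of-office reply → the vendor quote.
No chain forces the kickoff note (or any of the others) ahead of the vendor quote.

the budget email, the calendar invite, the out-of-office reply, the reply from legal, the summary memo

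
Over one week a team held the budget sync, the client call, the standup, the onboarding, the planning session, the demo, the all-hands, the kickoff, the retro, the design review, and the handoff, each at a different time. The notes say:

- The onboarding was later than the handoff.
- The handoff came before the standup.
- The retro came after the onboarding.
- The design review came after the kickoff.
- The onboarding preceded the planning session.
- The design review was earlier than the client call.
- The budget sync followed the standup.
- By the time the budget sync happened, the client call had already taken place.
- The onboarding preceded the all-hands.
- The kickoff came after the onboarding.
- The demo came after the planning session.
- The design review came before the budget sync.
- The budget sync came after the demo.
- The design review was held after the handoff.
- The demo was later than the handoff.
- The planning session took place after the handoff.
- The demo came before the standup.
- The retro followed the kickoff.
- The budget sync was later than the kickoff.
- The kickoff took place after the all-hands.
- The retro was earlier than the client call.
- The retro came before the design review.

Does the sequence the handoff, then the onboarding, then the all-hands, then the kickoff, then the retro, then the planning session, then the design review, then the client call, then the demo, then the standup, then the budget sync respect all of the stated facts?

yes

Check each stated constraint against the proposed order — e.g. the handoff is ahead of the demo; the handoff is ahead of the standup. Every pair is in the required order; nothing is violated.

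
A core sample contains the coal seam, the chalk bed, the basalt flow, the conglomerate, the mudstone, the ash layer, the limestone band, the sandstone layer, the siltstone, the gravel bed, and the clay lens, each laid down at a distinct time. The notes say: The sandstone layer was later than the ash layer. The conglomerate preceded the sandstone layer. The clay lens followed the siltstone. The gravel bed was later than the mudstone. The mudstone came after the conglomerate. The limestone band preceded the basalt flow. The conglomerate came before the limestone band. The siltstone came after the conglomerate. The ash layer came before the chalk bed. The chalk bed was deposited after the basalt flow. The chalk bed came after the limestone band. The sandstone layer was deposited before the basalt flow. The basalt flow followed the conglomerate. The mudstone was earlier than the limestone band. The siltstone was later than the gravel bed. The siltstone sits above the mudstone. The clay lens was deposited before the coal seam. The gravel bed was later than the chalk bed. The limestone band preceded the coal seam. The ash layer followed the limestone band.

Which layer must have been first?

the conglomerate

The conglomerate has a chain of constraints placing it before every other layer, so the conglomerate must be first.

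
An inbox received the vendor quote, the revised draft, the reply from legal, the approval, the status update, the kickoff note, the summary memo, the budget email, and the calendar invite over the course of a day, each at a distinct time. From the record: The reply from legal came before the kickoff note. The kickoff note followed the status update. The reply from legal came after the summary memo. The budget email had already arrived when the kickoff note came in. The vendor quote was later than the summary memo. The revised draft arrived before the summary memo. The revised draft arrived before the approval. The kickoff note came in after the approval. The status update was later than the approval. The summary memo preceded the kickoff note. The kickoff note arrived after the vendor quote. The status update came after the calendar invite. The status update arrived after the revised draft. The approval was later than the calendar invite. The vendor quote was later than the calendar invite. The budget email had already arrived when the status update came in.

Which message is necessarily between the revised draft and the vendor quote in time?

Tracing the constraints gives the revised draft → the summary memo → the vendor quote, so the summary memo sits after the revised draft and before the vendor quote.
No other message is forced both after the revised draft and before the vendor quote.

the summary memo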